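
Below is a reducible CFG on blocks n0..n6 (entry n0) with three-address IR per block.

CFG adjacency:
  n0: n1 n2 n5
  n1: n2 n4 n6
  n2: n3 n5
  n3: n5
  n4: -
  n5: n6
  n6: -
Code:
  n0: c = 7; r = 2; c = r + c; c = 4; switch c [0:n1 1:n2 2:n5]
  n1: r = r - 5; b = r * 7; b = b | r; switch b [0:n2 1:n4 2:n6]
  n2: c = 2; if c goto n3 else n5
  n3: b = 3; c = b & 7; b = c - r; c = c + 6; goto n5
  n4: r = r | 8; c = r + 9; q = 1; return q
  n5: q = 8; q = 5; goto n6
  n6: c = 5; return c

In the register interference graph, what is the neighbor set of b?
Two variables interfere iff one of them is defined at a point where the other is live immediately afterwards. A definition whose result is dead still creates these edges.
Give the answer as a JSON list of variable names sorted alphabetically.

Answer: ["c", "r"]

Derivation:
Block summaries:
  n0: {c,r} / ∅
  n1: {b,r} / {r}
  n2: {c} / ∅
  n3: {b,c} / {r}
  n4: {c,q,r} / {r}
  n5: {q} / ∅
  n6: {c} / ∅

Live sets:
  live n0: ∅→{r}
  live n1: {r}→{r}
  live n2: {r}→{r}
  live n3: {r}→∅
  live n4: {r}→∅
  live n5: ∅→∅
  live n6: ∅→∅

Conflict graph:
  b: {c,r}
  c: {b,r}
  q: ∅
  r: {b,c}

N(b) = ["c", "r"]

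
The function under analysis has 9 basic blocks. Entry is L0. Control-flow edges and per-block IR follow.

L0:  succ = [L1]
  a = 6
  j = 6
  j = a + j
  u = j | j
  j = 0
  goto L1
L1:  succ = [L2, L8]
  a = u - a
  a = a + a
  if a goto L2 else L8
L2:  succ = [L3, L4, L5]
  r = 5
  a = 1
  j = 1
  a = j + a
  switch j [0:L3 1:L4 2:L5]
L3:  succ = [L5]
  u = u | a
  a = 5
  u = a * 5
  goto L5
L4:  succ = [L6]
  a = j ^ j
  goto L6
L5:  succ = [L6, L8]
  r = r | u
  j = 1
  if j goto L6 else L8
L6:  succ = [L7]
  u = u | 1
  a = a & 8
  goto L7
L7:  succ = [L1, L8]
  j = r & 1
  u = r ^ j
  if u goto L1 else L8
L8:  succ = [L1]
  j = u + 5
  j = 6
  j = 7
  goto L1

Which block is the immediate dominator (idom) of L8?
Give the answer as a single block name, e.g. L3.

idom tree: L1←L0 L2←L1 L3←L2 L4←L2 L5←L2 L6←L2 L7←L6 L8←L1
Join-block Dom:
  L1: preds {L0,L7,L8}: {L0} ∩ {L0,L1,L2,L6,L7} ∩ {L0,L1,L8} = {L0}; idom=L0
  L5: preds {L2,L3}: {L0,L1,L2} ∩ {L0,L1,L2,L3} = {L0,L1,L2}; idom=L2
  L6: preds {L4,L5}: {L0,L1,L2,L4} ∩ {L0,L1,L2,L5} = {L0,L1,L2}; idom=L2
  L8: preds {L1,L5,L7}: {L0,L1} ∩ {L0,L1,L2,L5} ∩ {L0,L1,L2,L6,L7} = {L0,L1}; idom=L1

idom(L8) = L1

Answer: L1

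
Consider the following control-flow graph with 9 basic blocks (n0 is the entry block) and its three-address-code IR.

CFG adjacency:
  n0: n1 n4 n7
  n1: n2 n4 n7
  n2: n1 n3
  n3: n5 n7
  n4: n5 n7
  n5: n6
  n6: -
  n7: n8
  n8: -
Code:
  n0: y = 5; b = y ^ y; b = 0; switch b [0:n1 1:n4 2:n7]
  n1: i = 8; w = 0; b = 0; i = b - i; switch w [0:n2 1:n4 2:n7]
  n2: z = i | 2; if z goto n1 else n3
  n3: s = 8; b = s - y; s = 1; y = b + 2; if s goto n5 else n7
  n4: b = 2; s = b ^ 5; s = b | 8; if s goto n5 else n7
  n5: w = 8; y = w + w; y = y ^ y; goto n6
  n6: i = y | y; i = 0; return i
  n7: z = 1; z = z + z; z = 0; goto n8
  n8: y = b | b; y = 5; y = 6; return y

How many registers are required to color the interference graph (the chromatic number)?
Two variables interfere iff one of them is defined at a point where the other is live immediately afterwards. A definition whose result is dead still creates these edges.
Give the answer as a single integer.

Answer: 4

Working:
def/use:
  n0: {b,y} / ∅
  n1: {b,i,w} / ∅
  n2: {z} / {i}
  n3: {b,s,y} / {y}
  n4: {b,s} / ∅
  n5: {w,y} / ∅
  n6: {i} / {y}
  n7: {z} / ∅
  n8: {y} / {b}

Live sets:
  n0 li=∅ lo={b,y}
  n1 li={y} lo={b,i,y}
  n2 li={i,y} lo={y}
  n3 li={y} lo={b}
  n4 li=∅ lo={b}
  n5 li=∅ lo={y}
  n6 li={y} lo=∅
  n7 li={b} lo={b}
  n8 li={b} lo=∅

Conflict graph:
  b — {i,s,w,y,z}
  i — {b,w,y}
  s — {b,y}
  w — {b,i,y}
  y — {b,i,s,w,z}
  z — {b,y}

Chromatic number:
  clique {b,i,w,y} ⇒ need ≥ 4
  4-colouring: r0={b}  r1={y}  r2={i,s,z}  r3={w}
  χ = 4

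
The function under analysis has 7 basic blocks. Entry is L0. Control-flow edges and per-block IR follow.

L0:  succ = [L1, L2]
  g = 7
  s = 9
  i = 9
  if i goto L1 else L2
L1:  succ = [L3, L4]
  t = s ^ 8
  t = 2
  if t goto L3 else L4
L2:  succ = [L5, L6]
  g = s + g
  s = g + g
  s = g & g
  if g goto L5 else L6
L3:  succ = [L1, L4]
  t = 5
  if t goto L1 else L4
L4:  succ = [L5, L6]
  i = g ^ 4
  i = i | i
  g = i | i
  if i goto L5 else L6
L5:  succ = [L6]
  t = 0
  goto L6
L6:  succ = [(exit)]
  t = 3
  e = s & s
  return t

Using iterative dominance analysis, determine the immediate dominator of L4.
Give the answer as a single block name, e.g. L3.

Answer: L1

Analysis:
idom tree: L1←L0 L2←L0 L3←L1 L4←L1 L5←L0 L6←L0
Dom∩ at merges:
  L1: preds {L0,L3}: {L0} ∩ {L0,L1,L3} = {L0}; idom=L0
  L4: preds {L1,L3}: {L0,L1} ∩ {L0,L1,L3} = {L0,L1}; idom=L1
  L5: preds {L2,L4}: {L0,L2} ∩ {L0,L1,L4} = {L0}; idom=L0
  L6: preds {L2,L4,L5}: {L0,L2} ∩ {L0,L1,L4} ∩ {L0,L5} = {L0}; idom=L0

idom(L4) = L1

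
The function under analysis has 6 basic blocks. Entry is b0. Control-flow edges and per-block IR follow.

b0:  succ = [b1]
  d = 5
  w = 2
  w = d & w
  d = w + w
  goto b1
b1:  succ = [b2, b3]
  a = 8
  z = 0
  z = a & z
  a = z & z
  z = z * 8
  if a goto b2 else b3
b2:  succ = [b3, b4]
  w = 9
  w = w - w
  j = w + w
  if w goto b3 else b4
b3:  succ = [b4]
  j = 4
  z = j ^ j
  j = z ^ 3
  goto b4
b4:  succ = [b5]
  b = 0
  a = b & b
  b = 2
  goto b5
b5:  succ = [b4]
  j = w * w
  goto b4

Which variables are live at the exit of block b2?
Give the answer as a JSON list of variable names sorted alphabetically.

Block summaries:
  b0: {d,w} / ∅
  b1: {a,z} / ∅
  b2: {j,w} / ∅
  b3: {j,z} / ∅
  b4: {a,b} / ∅
  b5: {j} / {w}

Live sets:
  b0 li=∅ lo={w}
  b1 li={w} lo={w}
  b2 li=∅ lo={w}
  b3 li={w} lo={w}
  b4 li={w} lo={w}
  b5 li={w} lo={w}

live-out(b2) = ["w"]

Answer: ["w"]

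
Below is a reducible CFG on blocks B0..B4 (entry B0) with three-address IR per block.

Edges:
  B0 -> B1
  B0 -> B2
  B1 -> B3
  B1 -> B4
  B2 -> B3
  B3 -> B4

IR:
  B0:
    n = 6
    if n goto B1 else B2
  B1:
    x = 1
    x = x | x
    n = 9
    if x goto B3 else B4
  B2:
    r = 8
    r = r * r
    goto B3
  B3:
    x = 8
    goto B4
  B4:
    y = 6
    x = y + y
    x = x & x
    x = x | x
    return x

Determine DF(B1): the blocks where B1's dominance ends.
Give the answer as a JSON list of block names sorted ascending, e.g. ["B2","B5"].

idom tree: B1←B0 B2←B0 B3←B0 B4←B0
Join-block Dom:
  B3: preds {B1,B2}: {B0,B1} ∩ {B0,B2} = {B0}; idom=B0
  B4: preds {B1,B3}: {B0,B1} ∩ {B0,B3} = {B0}; idom=B0

Frontier:
  B3←B1: walk B1 to B0
  B3←B2: walk B2 to B0
  B4←B1: walk B1 to B0
  B4←B3: walk B3 to B0
  B0 → ∅
  B1 → {B3,B4}
  B2 → {B3}
  B3 → {B4}
  B4 → ∅

DF(B1) = ["B3", "B4"]

Answer: ["B3", "B4"]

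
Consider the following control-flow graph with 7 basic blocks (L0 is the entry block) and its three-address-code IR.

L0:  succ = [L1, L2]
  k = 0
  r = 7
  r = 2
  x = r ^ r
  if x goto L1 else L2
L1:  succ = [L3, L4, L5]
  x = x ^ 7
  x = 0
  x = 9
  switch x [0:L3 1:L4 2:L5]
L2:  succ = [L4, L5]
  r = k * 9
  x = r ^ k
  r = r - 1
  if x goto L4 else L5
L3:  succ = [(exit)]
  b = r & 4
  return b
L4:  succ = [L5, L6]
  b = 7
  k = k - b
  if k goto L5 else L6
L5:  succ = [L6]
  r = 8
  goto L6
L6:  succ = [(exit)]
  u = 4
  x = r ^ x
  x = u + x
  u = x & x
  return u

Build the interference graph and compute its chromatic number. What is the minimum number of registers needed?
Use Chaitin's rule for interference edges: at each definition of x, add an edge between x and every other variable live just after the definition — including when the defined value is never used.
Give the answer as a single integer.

Per-block:
  L0: {k,r,x} / ∅
  L1: {x} / {x}
  L2: {r,x} / {k}
  L3: {b} / {r}
  L4: {b,k} / {k}
  L5: {r} / ∅
  L6: {u,x} / {r,x}

Liveness:
  live L0: ∅→{k,r,x}
  live L1: {k,r,x}→{k,r,x}
  live L2: {k}→{k,r,x}
  live L3: {r}→∅
  live L4: {k,r,x}→{r,x}
  live L5: {x}→{r,x}
  live L6: {r,x}→∅

Interfere edges:
  b — {k,r,x}
  k — {b,r,x}
  r — {b,k,u,x}
  u — {r,x}
  x — {b,k,r,u}

Chromatic number:
  lower bound: {b,k,r,x} mutually conflict ⇒ χ ≥ 4
  assign b→c2 k→c3 r→c0 u→c2 x→c1 — no edge inside a register ⇒ χ ≤ 4
  χ = 4

Answer: 4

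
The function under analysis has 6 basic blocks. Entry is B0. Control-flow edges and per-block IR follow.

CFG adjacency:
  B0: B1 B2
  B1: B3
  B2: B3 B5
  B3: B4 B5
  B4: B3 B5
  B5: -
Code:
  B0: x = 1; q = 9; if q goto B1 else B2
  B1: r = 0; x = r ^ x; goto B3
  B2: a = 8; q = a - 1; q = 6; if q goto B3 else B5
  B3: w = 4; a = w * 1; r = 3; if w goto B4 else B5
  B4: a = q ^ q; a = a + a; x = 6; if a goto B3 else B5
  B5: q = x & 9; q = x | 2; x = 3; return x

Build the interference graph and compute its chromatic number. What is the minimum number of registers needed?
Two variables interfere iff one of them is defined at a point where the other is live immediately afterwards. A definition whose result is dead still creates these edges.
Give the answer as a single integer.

Answer: 4

Working:
Block summaries:
  B0: {q,x} / ∅
  B1: {r,x} / {x}
  B2: {a,q} / ∅
  B3: {a,r,w} / ∅
  B4: {a,x} / {q}
  B5: {q,x} / {x}

Liveness:
  B0 li=∅ lo={q,x}
  B1 li={q,x} lo={q,x}
  B2 li={x} lo={q,x}
  B3 li={q,x} lo={q,x}
  B4 li={q} lo={q,x}
  B5 li={x} lo=∅

Interfere edges:
  a↔{q,w,x}
  q↔{a,r,w,x}
  r↔{q,w,x}
  w↔{a,q,r,x}
  x↔{a,q,r,w}

Colouring:
  clique {a,q,w,x} ⇒ need ≥ 4
  assign a→r3 q→r0 r→r3 w→r1 x→r2 — no edge inside a register ⇒ χ ≤ 4
  χ = 4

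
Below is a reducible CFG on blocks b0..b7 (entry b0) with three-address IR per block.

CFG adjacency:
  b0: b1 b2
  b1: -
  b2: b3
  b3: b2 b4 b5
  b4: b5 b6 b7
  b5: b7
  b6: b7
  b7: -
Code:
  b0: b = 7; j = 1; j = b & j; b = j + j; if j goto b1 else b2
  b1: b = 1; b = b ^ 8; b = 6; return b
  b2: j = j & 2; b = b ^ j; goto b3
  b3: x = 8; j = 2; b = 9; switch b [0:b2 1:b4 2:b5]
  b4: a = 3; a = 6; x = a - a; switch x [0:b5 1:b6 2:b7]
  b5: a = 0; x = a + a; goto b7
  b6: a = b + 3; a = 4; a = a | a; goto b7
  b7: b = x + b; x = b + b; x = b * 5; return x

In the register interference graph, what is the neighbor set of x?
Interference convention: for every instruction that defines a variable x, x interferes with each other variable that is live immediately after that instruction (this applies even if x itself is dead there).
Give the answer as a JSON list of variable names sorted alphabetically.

Block summaries:
  b0 def {b,j} use ∅
  b1 def {b} use ∅
  b2 def {b,j} use {b,j}
  b3 def {b,j,x} use ∅
  b4 def {a,x} use ∅
  b5 def {a,x} use ∅
  b6 def {a} use {b}
  b7 def {b,x} use {b,x}

Live sets:
  live b0: ∅→{b,j}
  live b1: ∅→∅
  live b2: {b,j}→∅
  live b3: ∅→{b,j}
  live b4: {b}→{b,x}
  live b5: {b}→{b,x}
  live b6: {b,x}→{b,x}
  live b7: {b,x}→∅

Conflict graph:
  a — {b,x}
  b — {a,j,x}
  j — {b}
  x — {a,b}

N(x) = ["a", "b"]

Answer: ["a", "b"]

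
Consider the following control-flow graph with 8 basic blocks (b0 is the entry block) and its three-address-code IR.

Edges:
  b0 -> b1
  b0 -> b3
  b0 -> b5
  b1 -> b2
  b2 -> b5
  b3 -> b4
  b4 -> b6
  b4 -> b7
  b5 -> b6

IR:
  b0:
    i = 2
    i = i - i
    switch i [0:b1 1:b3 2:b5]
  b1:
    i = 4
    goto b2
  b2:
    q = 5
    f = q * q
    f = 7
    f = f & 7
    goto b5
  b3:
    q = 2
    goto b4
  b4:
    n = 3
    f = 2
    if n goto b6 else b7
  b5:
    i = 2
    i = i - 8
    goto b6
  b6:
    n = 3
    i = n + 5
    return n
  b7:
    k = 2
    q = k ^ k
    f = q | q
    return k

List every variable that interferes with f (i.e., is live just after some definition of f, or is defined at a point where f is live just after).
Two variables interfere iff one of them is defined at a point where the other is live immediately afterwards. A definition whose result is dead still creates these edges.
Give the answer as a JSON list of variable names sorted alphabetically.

Block summaries:
  b0: def={i} ue=∅
  b1: def={i} ue=∅
  b2: def={f,q} ue=∅
  b3: def={q} ue=∅
  b4: def={f,n} ue=∅
  b5: def={i} ue=∅
  b6: def={i,n} ue=∅
  b7: def={f,k,q} ue=∅

Liveness:
  b0: in=∅ out=∅
  b1: in=∅ out=∅
  b2: in=∅ out=∅
  b3: in=∅ out=∅
  b4: in=∅ out=∅
  b5: in=∅ out=∅
  b6: in=∅ out=∅
  b7: in=∅ out=∅

Interference:
  f: {k,n}
  i: {n}
  k: {f,q}
  n: {f,i}
  q: {k}

N(f) = ["k", "n"]

Answer: ["k", "n"]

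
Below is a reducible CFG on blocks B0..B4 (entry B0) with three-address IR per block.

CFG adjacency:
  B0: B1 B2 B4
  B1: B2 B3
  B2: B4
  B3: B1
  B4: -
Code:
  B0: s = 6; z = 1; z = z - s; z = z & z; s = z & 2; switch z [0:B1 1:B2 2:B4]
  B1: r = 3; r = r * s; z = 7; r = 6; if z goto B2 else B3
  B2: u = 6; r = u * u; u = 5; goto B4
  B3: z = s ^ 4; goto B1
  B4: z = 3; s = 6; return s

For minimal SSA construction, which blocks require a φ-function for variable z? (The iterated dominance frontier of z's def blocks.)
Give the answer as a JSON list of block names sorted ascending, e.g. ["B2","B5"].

idom tree: B1←B0 B2←B0 B3←B1 B4←B0
Dom∩ at merges:
  B1: preds {B0,B3}: {B0} ∩ {B0,B1,B3} = {B0}; idom=B0
  B2: preds {B0,B1}: {B0} ∩ {B0,B1} = {B0}; idom=B0
  B4: preds {B0,B2}: {B0} ∩ {B0,B2} = {B0}; idom=B0

Frontier:
  B1←B0: walk · to B0
  B1←B3: walk B3→B1 to B0
  B2←B0: walk · to B0
  B2←B1: walk B1 to B0
  B4←B0: walk · to B0
  B4←B2: walk B2 to B0
  DF(B0)=∅
  DF(B1)={B1,B2}
  DF(B2)={B4}
  DF(B3)={B1}
  DF(B4)=∅

φ for z: defs {B0,B1,B3,B4}
  DF⁺ = {B1,B2,B4}

Answer: ["B1", "B2", "B4"]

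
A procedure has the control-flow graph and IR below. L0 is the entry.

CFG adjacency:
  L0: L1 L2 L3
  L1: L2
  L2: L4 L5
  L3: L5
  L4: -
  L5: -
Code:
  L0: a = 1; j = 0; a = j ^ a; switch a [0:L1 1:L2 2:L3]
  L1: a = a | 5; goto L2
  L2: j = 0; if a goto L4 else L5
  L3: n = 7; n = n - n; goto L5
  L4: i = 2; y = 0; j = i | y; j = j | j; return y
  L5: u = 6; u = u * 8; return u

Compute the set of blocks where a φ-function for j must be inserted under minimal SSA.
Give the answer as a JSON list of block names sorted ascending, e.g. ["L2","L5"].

idom tree: L1←L0 L2←L0 L3←L0 L4←L2 L5←L0
Join-block Dom:
  L2: preds {L0,L1}: {L0} ∩ {L0,L1} = {L0}; idom=L0
  L5: preds {L2,L3}: {L0,L2} ∩ {L0,L3} = {L0}; idom=L0

DF walk-up:
  join L2 pred L0: · stop@L0
  join L2 pred L1: L1 stop@L0
  join L5 pred L2: L2 stop@L0
  join L5 pred L3: L3 stop@L0
  DF(L0)=∅
  DF(L1)={L2}
  DF(L2)={L5}
  DF(L3)={L5}
  DF(L4)=∅
  DF(L5)=∅

φ for j: defs {L0,L2,L4}
  DF⁺ = {L5}

Answer: ["L5"]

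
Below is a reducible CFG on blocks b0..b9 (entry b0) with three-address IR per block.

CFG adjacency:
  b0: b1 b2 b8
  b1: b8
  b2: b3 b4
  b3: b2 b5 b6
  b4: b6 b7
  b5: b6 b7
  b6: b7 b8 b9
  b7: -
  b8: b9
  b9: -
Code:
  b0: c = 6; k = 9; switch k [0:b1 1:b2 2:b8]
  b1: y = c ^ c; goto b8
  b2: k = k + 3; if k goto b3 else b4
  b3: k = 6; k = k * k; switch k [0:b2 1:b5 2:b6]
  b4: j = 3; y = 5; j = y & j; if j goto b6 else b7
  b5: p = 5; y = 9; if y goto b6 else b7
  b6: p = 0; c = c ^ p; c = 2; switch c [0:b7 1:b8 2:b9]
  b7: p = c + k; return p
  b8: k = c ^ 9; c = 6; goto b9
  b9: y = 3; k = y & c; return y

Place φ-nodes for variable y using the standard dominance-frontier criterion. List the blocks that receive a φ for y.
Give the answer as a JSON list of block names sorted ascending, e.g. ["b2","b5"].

idom tree: b1←b0 b2←b0 b3←b2 b4←b2 b5←b3 b6←b2 b7←b2 b8←b0 b9←b0
Join-block Dom:
  b2: preds {b0,b3}: {b0} ∩ {b0,b2,b3} = {b0}; idom=b0
  b6: preds {b3,b4,b5}: {b0,b2,b3} ∩ {b0,b2,b4} ∩ {b0,b2,b3,b5} = {b0,b2}; idom=b2
  b7: preds {b4,b5,b6}: {b0,b2,b4} ∩ {b0,b2,b3,b5} ∩ {b0,b2,b6} = {b0,b2}; idom=b2
  b8: preds {b0,b1,b6}: {b0} ∩ {b0,b1} ∩ {b0,b2,b6} = {b0}; idom=b0
  b9: preds {b6,b8}: {b0,b2,b6} ∩ {b0,b8} = {b0}; idom=b0

DF derivation:
  b2←b0: walk · to b0
  b2←b3: walk b3→b2 to b0
  b6←b3: walk b3 to b2
  b6←b4: walk b4 to b2
  b6←b5: walk b5→b3 to b2
  b7←b4: walk b4 to b2
  b7←b5: walk b5→b3 to b2
  b7←b6: walk b6 to b2
  b8←b0: walk · to b0
  b8←b1: walk b1 to b0
  b8←b6: walk b6→b2 to b0
  b9←b6: walk b6→b2 to b0
  b9←b8: walk b8 to b0
  b0 → ∅
  b1 → {b8}
  b2 → {b2,b8,b9}
  b3 → {b2,b6,b7}
  b4 → {b6,b7}
  b5 → {b6,b7}
  b6 → {b7,b8,b9}
  b7 → ∅
  b8 → {b9}
  b9 → ∅

φ for y: defs {b1,b4,b5,b9}
  DF⁺ = {b6,b7,b8,b9}

Answer: ["b6", "b7", "b8", "b9"]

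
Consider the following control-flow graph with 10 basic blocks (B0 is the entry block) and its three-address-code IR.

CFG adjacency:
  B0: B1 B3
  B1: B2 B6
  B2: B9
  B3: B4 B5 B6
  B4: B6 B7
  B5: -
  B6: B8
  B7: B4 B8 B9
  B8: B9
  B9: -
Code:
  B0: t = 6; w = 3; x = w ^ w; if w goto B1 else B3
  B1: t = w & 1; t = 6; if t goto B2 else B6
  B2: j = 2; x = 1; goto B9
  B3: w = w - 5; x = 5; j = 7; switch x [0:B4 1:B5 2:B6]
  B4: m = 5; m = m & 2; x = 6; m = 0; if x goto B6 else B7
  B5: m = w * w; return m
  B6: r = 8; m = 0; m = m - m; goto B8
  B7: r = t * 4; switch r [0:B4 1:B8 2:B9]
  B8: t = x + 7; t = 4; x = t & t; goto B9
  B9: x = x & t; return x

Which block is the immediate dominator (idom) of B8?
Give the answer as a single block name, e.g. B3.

idom tree: B1←B0 B2←B1 B3←B0 B4←B3 B5←B3 B6←B0 B7←B4 B8←B0 B9←B0
Dom at joins:
  B4: preds {B3,B7}: {B0,B3} ∩ {B0,B3,B4,B7} = {B0,B3}; idom=B3
  B6: preds {B1,B3,B4}: {B0,B1} ∩ {B0,B3} ∩ {B0,B3,B4} = {B0}; idom=B0
  B8: preds {B6,B7}: {B0,B6} ∩ {B0,B3,B4,B7} = {B0}; idom=B0
  B9: preds {B2,B7,B8}: {B0,B1,B2} ∩ {B0,B3,B4,B7} ∩ {B0,B8} = {B0}; idom=B0

idom(B8) = B0

Answer: B0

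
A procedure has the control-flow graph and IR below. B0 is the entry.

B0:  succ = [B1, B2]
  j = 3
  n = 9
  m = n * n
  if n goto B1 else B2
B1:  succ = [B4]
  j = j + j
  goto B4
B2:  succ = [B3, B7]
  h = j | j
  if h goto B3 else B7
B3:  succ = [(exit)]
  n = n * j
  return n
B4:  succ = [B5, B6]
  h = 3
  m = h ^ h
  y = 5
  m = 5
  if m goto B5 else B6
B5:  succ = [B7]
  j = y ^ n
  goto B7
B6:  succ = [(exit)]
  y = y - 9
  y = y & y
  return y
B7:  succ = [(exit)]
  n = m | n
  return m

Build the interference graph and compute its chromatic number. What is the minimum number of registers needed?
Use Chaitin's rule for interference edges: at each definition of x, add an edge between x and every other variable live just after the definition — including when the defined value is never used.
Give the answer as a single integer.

Answer: 4

Derivation:
Block summaries:
  B0 def {j,m,n} use ∅
  B1 def {j} use {j}
  B2 def {h} use {j}
  B3 def {n} use {j,n}
  B4 def {h,m,y} use ∅
  B5 def {j} use {n,y}
  B6 def {y} use {y}
  B7 def {n} use {m,n}

Liveness:
  B0: in=∅ out={j,m,n}
  B1: in={j,n} out={n}
  B2: in={j,m,n} out={j,m,n}
  B3: in={j,n} out=∅
  B4: in={n} out={m,n,y}
  B5: in={m,n,y} out={m,n}
  B6: in={y} out=∅
  B7: in={m,n} out=∅

Interfere edges:
  h — {j,m,n}
  j — {h,m,n}
  m — {h,j,n,y}
  n — {h,j,m,y}
  y — {m,n}

Chromatic number:
  lower bound: {h,j,m,n} mutually conflict ⇒ χ ≥ 4
  assign h→r2 j→r3 m→r0 n→r1 y→r2 — no edge inside a register ⇒ χ ≤ 4
  χ = 4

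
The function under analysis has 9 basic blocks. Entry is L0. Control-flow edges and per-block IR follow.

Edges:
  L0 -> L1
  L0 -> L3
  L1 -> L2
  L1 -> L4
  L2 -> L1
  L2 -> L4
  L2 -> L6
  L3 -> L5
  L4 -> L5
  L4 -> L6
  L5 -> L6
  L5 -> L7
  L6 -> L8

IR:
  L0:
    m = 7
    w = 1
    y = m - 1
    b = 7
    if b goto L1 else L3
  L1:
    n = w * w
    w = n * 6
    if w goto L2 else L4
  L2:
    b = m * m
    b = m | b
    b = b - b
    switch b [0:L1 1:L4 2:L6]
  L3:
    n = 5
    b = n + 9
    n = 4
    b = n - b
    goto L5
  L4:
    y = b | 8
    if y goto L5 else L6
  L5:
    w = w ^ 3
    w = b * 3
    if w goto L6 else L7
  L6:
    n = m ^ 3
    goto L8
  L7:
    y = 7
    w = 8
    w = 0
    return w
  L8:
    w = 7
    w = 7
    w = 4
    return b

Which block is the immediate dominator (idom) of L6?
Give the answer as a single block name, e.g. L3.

Answer: L0

Derivation:
idom tree: L1←L0 L2←L1 L3←L0 L4←L1 L5←L0 L6←L0 L7←L5 L8←L6
Dom at joins:
  L1: preds {L0,L2}: {L0} ∩ {L0,L1,L2} = {L0}; idom=L0
  L4: preds {L1,L2}: {L0,L1} ∩ {L0,L1,L2} = {L0,L1}; idom=L1
  L5: preds {L3,L4}: {L0,L3} ∩ {L0,L1,L4} = {L0}; idom=L0
  L6: preds {L2,L4,L5}: {L0,L1,L2} ∩ {L0,L1,L4} ∩ {L0,L5} = {L0}; idom=L0

idom(L6) = L0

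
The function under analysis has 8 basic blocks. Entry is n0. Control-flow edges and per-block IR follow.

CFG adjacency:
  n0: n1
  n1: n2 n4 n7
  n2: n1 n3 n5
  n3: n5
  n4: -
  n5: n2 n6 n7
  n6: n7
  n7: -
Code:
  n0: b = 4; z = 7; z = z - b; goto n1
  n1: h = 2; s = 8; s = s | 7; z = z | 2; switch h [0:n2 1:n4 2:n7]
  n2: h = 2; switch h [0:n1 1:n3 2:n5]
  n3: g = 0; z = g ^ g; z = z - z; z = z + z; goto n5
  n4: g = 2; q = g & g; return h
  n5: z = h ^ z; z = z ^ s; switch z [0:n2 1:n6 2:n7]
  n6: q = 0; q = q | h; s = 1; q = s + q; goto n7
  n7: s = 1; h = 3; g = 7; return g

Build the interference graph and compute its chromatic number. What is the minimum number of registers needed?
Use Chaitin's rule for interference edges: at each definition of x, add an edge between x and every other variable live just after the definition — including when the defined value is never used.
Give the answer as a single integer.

Per-block:
  n0: def={b,z} ue=∅
  n1: def={h,s,z} ue={z}
  n2: def={h} ue=∅
  n3: def={g,z} ue=∅
  n4: def={g,q} ue={h}
  n5: def={z} ue={h,s,z}
  n6: def={q,s} ue={h}
  n7: def={g,h,s} ue=∅

Live sets:
  n0: in=∅ out={z}
  n1: in={z} out={h,s,z}
  n2: in={s,z} out={h,s,z}
  n3: in={h,s} out={h,s,z}
  n4: in={h} out=∅
  n5: in={h,s,z} out={h,s,z}
  n6: in={h} out=∅
  n7: in=∅ out=∅

Interference:
  b — {z}
  g — {h,s}
  h — {g,q,s,z}
  q — {h,s}
  s — {g,h,q,z}
  z — {b,h,s}

Chromatic number:
  {g,h,s} pairwise interfere (3-clique) ⇒ χ ≥ 3
  3-colouring: R0={b,h}  R1={s}  R2={g,q,z}
  χ = 3

Answer: 3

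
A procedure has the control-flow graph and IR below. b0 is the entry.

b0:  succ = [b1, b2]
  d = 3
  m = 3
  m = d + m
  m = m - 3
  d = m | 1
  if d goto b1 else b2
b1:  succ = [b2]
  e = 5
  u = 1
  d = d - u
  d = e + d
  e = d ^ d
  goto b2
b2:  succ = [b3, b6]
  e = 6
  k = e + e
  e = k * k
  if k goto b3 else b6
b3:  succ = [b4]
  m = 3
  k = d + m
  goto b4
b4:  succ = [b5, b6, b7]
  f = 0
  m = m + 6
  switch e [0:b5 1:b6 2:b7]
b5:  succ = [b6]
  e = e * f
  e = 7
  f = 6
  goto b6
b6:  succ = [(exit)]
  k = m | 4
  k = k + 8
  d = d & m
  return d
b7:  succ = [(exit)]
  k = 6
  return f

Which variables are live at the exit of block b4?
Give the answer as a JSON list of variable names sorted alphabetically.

Answer: ["d", "e", "f", "m"]

Analysis:
Block summaries:
  b0 def {d,m} use ∅
  b1 def {d,e,u} use {d}
  b2 def {e,k} use ∅
  b3 def {k,m} use {d}
  b4 def {f,m} use {e,m}
  b5 def {e,f} use {e,f}
  b6 def {d,k} use {d,m}
  b7 def {k} use {f}

Backward fixpoint:
  b0 li=∅ lo={d,m}
  b1 li={d,m} lo={d,m}
  b2 li={d,m} lo={d,e,m}
  b3 li={d,e} lo={d,e,m}
  b4 li={d,e,m} lo={d,e,f,m}
  b5 li={d,e,f,m} lo={d,m}
  b6 li={d,m} lo=∅
  b7 li={f} lo=∅

live-out(b4) = ["d", "e", "f", "m"]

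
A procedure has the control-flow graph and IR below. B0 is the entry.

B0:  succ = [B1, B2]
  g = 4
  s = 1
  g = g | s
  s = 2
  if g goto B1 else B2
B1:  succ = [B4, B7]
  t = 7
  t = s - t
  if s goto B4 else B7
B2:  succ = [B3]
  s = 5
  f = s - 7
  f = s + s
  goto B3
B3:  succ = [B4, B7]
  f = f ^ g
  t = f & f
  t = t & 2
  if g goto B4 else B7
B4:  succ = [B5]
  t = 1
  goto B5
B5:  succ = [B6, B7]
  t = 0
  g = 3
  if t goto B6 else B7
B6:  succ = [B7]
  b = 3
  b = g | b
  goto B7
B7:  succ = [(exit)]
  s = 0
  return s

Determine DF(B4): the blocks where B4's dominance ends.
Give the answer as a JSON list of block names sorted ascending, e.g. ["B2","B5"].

idom tree: B1←B0 B2←B0 B3←B2 B4←B0 B5←B4 B6←B5 B7←B0
Join-block Dom:
  B4: preds {B1,B3}: {B0,B1} ∩ {B0,B2,B3} = {B0}; idom=B0
  B7: preds {B1,B3,B5,B6}: {B0,B1} ∩ {B0,B2,B3} ∩ {B0,B4,B5} ∩ {B0,B4,B5,B6} = {B0}; idom=B0

Frontier:
  B4←B1: walk B1 to B0
  B4←B3: walk B3→B2 to B0
  B7←B1: walk B1 to B0
  B7←B3: walk B3→B2 to B0
  B7←B5: walk B5→B4 to B0
  B7←B6: walk B6→B5→B4 to B0
  B0 → ∅
  B1 → {B4,B7}
  B2 → {B4,B7}
  B3 → {B4,B7}
  B4 → {B7}
  B5 → {B7}
  B6 → {B7}
  B7 → ∅

DF(B4) = ["B7"]

Answer: ["B7"]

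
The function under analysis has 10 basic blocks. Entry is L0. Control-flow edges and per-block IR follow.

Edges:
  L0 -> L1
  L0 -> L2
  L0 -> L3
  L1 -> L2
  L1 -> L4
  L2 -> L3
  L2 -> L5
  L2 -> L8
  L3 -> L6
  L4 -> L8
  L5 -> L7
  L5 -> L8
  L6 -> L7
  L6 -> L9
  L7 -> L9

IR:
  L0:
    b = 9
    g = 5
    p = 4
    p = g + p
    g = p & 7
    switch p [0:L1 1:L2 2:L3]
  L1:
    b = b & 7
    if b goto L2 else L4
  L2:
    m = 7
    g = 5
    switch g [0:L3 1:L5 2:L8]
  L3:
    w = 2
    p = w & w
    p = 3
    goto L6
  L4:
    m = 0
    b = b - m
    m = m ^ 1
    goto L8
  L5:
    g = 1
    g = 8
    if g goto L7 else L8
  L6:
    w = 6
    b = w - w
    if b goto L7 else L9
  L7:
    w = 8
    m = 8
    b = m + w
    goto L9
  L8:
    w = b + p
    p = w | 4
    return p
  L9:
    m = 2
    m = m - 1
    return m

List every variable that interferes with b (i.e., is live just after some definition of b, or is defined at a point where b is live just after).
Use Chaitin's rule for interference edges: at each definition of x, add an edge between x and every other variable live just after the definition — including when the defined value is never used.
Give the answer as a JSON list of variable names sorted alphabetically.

Per-block:
  L0 def {b,g,p} use ∅
  L1 def {b} use {b}
  L2 def {g,m} use ∅
  L3 def {p,w} use ∅
  L4 def {b,m} use {b}
  L5 def {g} use ∅
  L6 def {b,w} use ∅
  L7 def {b,m,w} use ∅
  L8 def {p,w} use {b,p}
  L9 def {m} use ∅

Liveness:
  live L0: ∅→{b,p}
  live L1: {b,p}→{b,p}
  live L2: {b,p}→{b,p}
  live L3: ∅→∅
  live L4: {b,p}→{b,p}
  live L5: {b,p}→{b,p}
  live L6: ∅→∅
  live L7: ∅→∅
  live L8: {b,p}→∅
  live L9: ∅→∅

Conflict graph:
  b↔{g,m,p}
  g↔{b,p}
  m↔{b,p,w}
  p↔{b,g,m}
  w↔{m}

N(b) = ["g", "m", "p"]

Answer: ["g", "m", "p"]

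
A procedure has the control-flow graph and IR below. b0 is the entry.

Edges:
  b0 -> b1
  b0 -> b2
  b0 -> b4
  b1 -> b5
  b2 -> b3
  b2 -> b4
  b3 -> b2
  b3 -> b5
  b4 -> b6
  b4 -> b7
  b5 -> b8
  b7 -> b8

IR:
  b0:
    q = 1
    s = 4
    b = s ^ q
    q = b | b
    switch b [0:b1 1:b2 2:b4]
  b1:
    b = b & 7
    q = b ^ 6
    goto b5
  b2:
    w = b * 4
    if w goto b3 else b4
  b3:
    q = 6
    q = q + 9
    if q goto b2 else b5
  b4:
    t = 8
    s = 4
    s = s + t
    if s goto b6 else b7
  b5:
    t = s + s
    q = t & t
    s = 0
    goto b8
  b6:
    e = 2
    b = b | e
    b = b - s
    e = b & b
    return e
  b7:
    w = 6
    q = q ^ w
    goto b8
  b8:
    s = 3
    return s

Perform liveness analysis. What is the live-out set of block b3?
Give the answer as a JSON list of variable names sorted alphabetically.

Per-block:
  b0: def={b,q,s} ue=∅
  b1: def={b,q} ue={b}
  b2: def={w} ue={b}
  b3: def={q} ue=∅
  b4: def={s,t} ue=∅
  b5: def={q,s,t} ue={s}
  b6: def={b,e} ue={b,s}
  b7: def={q,w} ue={q}
  b8: def={s} ue=∅

Live sets:
  b0 li=∅ lo={b,q,s}
  b1 li={b,s} lo={s}
  b2 li={b,q,s} lo={b,q,s}
  b3 li={b,s} lo={b,q,s}
  b4 li={b,q} lo={b,q,s}
  b5 li={s} lo=∅
  b6 li={b,s} lo=∅
  b7 li={q} lo=∅
  b8 li=∅ lo=∅

live-out(b3) = ["b", "q", "s"]

Answer: ["b", "q", "s"]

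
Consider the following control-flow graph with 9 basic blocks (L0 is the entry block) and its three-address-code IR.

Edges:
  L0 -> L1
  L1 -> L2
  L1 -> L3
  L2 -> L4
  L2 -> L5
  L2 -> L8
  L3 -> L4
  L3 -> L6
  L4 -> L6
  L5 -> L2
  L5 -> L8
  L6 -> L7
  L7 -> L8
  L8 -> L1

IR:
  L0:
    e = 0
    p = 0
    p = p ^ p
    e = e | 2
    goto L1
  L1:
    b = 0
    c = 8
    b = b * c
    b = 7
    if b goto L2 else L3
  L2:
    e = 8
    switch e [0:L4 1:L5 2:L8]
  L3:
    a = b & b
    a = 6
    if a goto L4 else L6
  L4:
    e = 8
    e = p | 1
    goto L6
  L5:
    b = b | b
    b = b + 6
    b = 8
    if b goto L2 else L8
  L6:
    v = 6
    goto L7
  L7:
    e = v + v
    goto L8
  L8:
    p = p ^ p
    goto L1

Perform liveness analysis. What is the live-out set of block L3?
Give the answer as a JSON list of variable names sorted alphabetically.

def/use:
  L0 def {e,p} use ∅
  L1 def {b,c} use ∅
  L2 def {e} use ∅
  L3 def {a} use {b}
  L4 def {e} use {p}
  L5 def {b} use {b}
  L6 def {v} use ∅
  L7 def {e} use {v}
  L8 def {p} use {p}

Backward fixpoint:
  L0: in=∅ out={p}
  L1: in={p} out={b,p}
  L2: in={b,p} out={b,p}
  L3: in={b,p} out={p}
  L4: in={p} out={p}
  L5: in={b,p} out={b,p}
  L6: in={p} out={p,v}
  L7: in={p,v} out={p}
  L8: in={p} out={p}

live-out(L3) = ["p"]

Answer: ["p"]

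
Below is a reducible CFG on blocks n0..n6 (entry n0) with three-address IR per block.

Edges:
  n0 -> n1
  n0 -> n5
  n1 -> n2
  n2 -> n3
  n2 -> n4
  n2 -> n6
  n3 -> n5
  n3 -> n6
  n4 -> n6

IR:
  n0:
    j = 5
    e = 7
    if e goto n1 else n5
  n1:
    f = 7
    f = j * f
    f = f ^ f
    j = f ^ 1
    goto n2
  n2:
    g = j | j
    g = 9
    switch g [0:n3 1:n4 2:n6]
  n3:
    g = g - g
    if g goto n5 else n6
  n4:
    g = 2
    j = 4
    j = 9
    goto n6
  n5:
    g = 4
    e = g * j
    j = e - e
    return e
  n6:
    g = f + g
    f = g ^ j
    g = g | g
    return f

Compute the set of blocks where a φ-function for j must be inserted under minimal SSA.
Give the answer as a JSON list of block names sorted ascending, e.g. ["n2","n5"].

Answer: ["n5", "n6"]

Derivation:
idom tree: n1←n0 n2←n1 n3←n2 n4←n2 n5←n0 n6←n2
Join-block Dom:
  n5: preds {n0,n3}: {n0} ∩ {n0,n1,n2,n3} = {n0}; idom=n0
  n6: preds {n2,n3,n4}: {n0,n1,n2} ∩ {n0,n1,n2,n3} ∩ {n0,n1,n2,n4} = {n0,n1,n2}; idom=n2

DF walk-up:
  n5←n0: walk · to n0
  n5←n3: walk n3→n2→n1 to n0
  n6←n2: walk · to n2
  n6←n3: walk n3 to n2
  n6←n4: walk n4 to n2
  n0: DF=∅
  n1: DF={n5}
  n2: DF={n5}
  n3: DF={n5,n6}
  n4: DF={n6}
  n5: DF=∅
  n6: DF=∅

φ for j: defs {n0,n1,n4,n5}
  DF⁺ = {n5,n6}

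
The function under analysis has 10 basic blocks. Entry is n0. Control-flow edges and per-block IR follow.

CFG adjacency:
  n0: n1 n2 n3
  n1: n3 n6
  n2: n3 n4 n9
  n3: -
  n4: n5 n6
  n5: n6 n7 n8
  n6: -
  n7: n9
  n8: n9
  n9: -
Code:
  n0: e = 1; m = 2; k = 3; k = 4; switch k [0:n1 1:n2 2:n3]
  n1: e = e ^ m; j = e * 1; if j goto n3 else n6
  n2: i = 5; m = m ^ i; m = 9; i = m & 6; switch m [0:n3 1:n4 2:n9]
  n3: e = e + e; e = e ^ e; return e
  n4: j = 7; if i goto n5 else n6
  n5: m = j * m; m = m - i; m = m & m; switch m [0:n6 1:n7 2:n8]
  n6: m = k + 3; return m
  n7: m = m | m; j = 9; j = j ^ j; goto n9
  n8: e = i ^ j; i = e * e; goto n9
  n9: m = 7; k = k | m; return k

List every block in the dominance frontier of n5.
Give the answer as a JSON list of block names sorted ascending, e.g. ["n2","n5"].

idom tree: n1←n0 n2←n0 n3←n0 n4←n2 n5←n4 n6←n0 n7←n5 n8←n5 n9←n2
Join-block Dom:
  n3: preds {n0,n1,n2}: {n0} ∩ {n0,n1} ∩ {n0,n2} = {n0}; idom=n0
  n6: preds {n1,n4,n5}: {n0,n1} ∩ {n0,n2,n4} ∩ {n0,n2,n4,n5} = {n0}; idom=n0
  n9: preds {n2,n7,n8}: {n0,n2} ∩ {n0,n2,n4,n5,n7} ∩ {n0,n2,n4,n5,n8} = {n0,n2}; idom=n2

DF derivation:
  join n3 pred n0: · stop@n0
  join n3 pred n1: n1 stop@n0
  join n3 pred n2: n2 stop@n0
  join n6 pred n1: n1 stop@n0
  join n6 pred n4: n4→n2 stop@n0
  join n6 pred n5: n5→n4→n2 stop@n0
  join n9 pred n2: · stop@n2
  join n9 pred n7: n7→n5→n4 stop@n2
  join n9 pred n8: n8→n5→n4 stop@n2
  n0: DF=∅
  n1: DF={n3,n6}
  n2: DF={n3,n6}
  n3: DF=∅
  n4: DF={n6,n9}
  n5: DF={n6,n9}
  n6: DF=∅
  n7: DF={n9}
  n8: DF={n9}
  n9: DF=∅

DF(n5) = ["n6", "n9"]

Answer: ["n6", "n9"]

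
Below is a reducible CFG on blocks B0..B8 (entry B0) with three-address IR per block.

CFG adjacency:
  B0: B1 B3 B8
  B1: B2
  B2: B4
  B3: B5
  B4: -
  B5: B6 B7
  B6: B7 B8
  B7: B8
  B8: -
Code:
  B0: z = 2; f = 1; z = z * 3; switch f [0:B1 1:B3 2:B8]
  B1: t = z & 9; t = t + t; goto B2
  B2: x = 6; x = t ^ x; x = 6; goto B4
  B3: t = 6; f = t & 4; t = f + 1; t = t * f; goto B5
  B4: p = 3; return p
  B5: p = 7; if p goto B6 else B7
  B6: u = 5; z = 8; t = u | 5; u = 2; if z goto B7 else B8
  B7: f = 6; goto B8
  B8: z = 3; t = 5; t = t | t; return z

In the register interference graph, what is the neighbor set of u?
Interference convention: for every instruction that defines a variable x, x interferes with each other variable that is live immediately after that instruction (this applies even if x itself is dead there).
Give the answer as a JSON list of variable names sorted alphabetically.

Answer: ["z"]

Working:
Per-block:
  B0 def {f,z} use ∅
  B1 def {t} use {z}
  B2 def {x} use {t}
  B3 def {f,t} use ∅
  B4 def {p} use ∅
  B5 def {p} use ∅
  B6 def {t,u,z} use ∅
  B7 def {f} use ∅
  B8 def {t,z} use ∅

Liveness:
  B0 li=∅ lo={z}
  B1 li={z} lo={t}
  B2 li={t} lo=∅
  B3 li=∅ lo=∅
  B4 li=∅ lo=∅
  B5 li=∅ lo=∅
  B6 li=∅ lo=∅
  B7 li=∅ lo=∅
  B8 li=∅ lo=∅

Interference:
  f↔{t,z}
  p↔∅
  t↔{f,x,z}
  u↔{z}
  x↔{t}
  z↔{f,t,u}

N(u) = ["z"]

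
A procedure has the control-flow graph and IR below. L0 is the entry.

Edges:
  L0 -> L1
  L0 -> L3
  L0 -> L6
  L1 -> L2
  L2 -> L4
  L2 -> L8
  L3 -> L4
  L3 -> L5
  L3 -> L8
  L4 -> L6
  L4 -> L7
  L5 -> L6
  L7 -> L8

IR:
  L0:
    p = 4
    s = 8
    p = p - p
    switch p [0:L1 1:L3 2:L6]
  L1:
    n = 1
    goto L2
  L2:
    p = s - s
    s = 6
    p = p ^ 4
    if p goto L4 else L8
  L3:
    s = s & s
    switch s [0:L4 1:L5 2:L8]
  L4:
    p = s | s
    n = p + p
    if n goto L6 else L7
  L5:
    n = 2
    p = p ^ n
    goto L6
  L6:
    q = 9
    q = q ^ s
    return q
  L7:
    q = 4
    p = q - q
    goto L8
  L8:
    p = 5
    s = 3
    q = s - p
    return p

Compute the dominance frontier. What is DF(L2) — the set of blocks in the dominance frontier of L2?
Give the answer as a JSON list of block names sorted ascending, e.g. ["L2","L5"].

Answer: ["L4", "L8"]

Analysis:
idom tree: L1←L0 L2←L1 L3←L0 L4←L0 L5←L3 L6←L0 L7←L4 L8←L0
Dom∩ at merges:
  L4: preds {L2,L3}: {L0,L1,L2} ∩ {L0,L3} = {L0}; idom=L0
  L6: preds {L0,L4,L5}: {L0} ∩ {L0,L4} ∩ {L0,L3,L5} = {L0}; idom=L0
  L8: preds {L2,L3,L7}: {L0,L1,L2} ∩ {L0,L3} ∩ {L0,L4,L7} = {L0}; idom=L0

Frontier:
  L4←L2: walk L2→L1 to L0
  L4←L3: walk L3 to L0
  L6←L0: walk · to L0
  L6←L4: walk L4 to L0
  L6←L5: walk L5→L3 to L0
  L8←L2: walk L2→L1 to L0
  L8←L3: walk L3 to L0
  L8←L7: walk L7→L4 to L0
  L0: DF=∅
  L1: DF={L4,L8}
  L2: DF={L4,L8}
  L3: DF={L4,L6,L8}
  L4: DF={L6,L8}
  L5: DF={L6}
  L6: DF=∅
  L7: DF={L8}
  L8: DF=∅

DF(L2) = ["L4", "L8"]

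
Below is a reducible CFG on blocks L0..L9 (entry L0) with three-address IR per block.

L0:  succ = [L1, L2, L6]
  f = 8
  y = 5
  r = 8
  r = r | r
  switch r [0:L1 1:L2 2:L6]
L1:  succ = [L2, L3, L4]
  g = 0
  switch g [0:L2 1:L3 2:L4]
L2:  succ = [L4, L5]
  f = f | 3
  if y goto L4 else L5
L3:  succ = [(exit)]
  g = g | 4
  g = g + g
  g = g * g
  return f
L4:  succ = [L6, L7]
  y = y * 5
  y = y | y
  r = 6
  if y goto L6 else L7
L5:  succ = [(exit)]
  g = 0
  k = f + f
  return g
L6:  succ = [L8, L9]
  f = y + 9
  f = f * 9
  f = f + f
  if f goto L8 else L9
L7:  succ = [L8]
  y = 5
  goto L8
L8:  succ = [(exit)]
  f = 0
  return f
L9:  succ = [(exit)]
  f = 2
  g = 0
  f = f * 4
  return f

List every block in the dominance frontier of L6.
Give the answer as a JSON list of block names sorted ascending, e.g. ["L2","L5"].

idom tree: L1←L0 L2←L0 L3←L1 L4←L0 L5←L2 L6←L0 L7←L4 L8←L0 L9←L6
Dom at joins:
  L2: preds {L0,L1}: {L0} ∩ {L0,L1} = {L0}; idom=L0
  L4: preds {L1,L2}: {L0,L1} ∩ {L0,L2} = {L0}; idom=L0
  L6: preds {L0,L4}: {L0} ∩ {L0,L4} = {L0}; idom=L0
  L8: preds {L6,L7}: {L0,L6} ∩ {L0,L4,L7} = {L0}; idom=L0

DF walk-up:
  join L2 pred L0: · stop@L0
  join L2 pred L1: L1 stop@L0
  join L4 pred L1: L1 stop@L0
  join L4 pred L2: L2 stop@L0
  join L6 pred L0: · stop@L0
  join L6 pred L4: L4 stop@L0
  join L8 pred L6: L6 stop@L0
  join L8 pred L7: L7→L4 stop@L0
  DF(L0)=∅
  DF(L1)={L2,L4}
  DF(L2)={L4}
  DF(L3)=∅
  DF(L4)={L6,L8}
  DF(L5)=∅
  DF(L6)={L8}
  DF(L7)={L8}
  DF(L8)=∅
  DF(L9)=∅

DF(L6) = ["L8"]

Answer: ["L8"]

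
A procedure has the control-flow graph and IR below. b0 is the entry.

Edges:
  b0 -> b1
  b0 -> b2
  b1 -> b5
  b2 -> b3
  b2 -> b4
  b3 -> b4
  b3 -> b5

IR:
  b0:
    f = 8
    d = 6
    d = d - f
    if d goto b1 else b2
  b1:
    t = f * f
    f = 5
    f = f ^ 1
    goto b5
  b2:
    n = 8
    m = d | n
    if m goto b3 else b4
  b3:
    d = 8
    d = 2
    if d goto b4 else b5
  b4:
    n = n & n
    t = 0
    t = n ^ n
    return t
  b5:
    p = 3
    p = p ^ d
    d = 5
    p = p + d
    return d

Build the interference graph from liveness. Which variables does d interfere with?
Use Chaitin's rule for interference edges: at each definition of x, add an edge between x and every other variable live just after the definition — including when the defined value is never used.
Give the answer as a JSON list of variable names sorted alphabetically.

Answer: ["f", "n", "p", "t"]

Analysis:
Per-block:
  b0: {d,f} / ∅
  b1: {f,t} / {f}
  b2: {m,n} / {d}
  b3: {d} / ∅
  b4: {n,t} / {n}
  b5: {d,p} / {d}

Liveness:
  live b0: ∅→{d,f}
  live b1: {d,f}→{d}
  live b2: {d}→{n}
  live b3: {n}→{d,n}
  live b4: {n}→∅
  live b5: {d}→∅

Interfere edges:
  d: {f,n,p,t}
  f: {d}
  m: {n}
  n: {d,m,t}
  p: {d}
  t: {d,n}

N(d) = ["f", "n", "p", "t"]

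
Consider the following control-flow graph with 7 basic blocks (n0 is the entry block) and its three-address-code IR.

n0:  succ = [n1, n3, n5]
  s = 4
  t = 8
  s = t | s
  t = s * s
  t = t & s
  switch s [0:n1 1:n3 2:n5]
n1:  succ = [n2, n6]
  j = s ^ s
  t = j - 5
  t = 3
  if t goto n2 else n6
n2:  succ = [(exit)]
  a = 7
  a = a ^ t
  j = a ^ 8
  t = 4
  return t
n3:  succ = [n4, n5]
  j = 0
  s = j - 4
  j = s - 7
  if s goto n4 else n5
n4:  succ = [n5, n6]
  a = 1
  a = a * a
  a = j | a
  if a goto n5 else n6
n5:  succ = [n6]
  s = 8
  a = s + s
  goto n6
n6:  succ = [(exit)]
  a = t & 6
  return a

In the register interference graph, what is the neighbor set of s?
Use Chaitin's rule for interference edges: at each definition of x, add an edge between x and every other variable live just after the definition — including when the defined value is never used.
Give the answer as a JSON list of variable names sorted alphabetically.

Answer: ["j", "t"]

Derivation:
def/use:
  n0 def {s,t} use ∅
  n1 def {j,t} use {s}
  n2 def {a,j,t} use {t}
  n3 def {j,s} use ∅
  n4 def {a} use {j}
  n5 def {a,s} use ∅
  n6 def {a} use {t}

Live sets:
  live n0: ∅→{s,t}
  live n1: {s}→{t}
  live n2: {t}→∅
  live n3: {t}→{j,t}
  live n4: {j,t}→{t}
  live n5: {t}→{t}
  live n6: {t}→∅

Interference:
  a — {j,t}
  j — {a,s,t}
  s — {j,t}
  t — {a,j,s}

N(s) = ["j", "t"]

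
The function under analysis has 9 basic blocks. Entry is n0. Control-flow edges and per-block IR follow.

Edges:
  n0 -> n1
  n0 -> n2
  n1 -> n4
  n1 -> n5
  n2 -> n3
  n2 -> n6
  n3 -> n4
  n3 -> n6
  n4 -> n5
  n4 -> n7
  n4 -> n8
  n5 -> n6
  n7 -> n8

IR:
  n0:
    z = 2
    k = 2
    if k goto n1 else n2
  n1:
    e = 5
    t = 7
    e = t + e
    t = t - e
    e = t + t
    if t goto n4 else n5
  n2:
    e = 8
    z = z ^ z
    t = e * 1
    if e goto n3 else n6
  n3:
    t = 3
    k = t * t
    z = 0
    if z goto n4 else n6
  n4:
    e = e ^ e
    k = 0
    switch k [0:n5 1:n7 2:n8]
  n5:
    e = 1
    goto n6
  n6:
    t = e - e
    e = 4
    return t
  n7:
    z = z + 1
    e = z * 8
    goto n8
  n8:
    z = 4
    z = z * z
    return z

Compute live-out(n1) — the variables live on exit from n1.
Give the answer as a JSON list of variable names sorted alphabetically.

Answer: ["e", "z"]

Analysis:
Block summaries:
  n0 def {k,z} use ∅
  n1 def {e,t} use ∅
  n2 def {e,t,z} use {z}
  n3 def {k,t,z} use ∅
  n4 def {e,k} use {e}
  n5 def {e} use ∅
  n6 def {e,t} use {e}
  n7 def {e,z} use {z}
  n8 def {z} use ∅

Backward fixpoint:
  n0: in=∅ out={z}
  n1: in={z} out={e,z}
  n2: in={z} out={e}
  n3: in={e} out={e,z}
  n4: in={e,z} out={z}
  n5: in=∅ out={e}
  n6: in={e} out=∅
  n7: in={z} out=∅
  n8: in=∅ out=∅

live-out(n1) = ["e", "z"]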